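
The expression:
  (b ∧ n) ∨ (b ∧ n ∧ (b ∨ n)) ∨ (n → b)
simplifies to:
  b ∨ ¬n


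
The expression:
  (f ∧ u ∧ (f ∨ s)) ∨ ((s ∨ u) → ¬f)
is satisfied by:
  {u: True, s: False, f: False}
  {s: False, f: False, u: False}
  {f: True, u: True, s: False}
  {f: True, s: False, u: False}
  {u: True, s: True, f: False}
  {s: True, u: False, f: False}
  {f: True, s: True, u: True}


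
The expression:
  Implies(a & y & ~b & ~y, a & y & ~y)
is always true.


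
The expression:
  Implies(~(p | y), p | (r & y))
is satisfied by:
  {y: True, p: True}
  {y: True, p: False}
  {p: True, y: False}


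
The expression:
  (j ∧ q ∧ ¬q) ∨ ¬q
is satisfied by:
  {q: False}


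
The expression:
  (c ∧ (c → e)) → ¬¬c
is always true.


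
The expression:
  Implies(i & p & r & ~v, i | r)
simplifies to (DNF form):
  True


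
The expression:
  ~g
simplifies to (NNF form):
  ~g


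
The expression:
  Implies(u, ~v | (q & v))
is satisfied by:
  {q: True, u: False, v: False}
  {u: False, v: False, q: False}
  {q: True, v: True, u: False}
  {v: True, u: False, q: False}
  {q: True, u: True, v: False}
  {u: True, q: False, v: False}
  {q: True, v: True, u: True}


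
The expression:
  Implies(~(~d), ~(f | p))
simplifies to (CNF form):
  (~d | ~f) & (~d | ~p)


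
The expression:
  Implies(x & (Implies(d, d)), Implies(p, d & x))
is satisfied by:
  {d: True, p: False, x: False}
  {p: False, x: False, d: False}
  {x: True, d: True, p: False}
  {x: True, p: False, d: False}
  {d: True, p: True, x: False}
  {p: True, d: False, x: False}
  {x: True, p: True, d: True}


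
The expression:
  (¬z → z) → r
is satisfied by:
  {r: True, z: False}
  {z: False, r: False}
  {z: True, r: True}


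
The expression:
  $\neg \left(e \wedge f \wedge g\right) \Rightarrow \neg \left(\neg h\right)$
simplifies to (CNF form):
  $\left(e \vee h\right) \wedge \left(f \vee h\right) \wedge \left(g \vee h\right)$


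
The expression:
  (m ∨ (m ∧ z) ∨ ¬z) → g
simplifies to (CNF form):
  (g ∨ z) ∧ (g ∨ ¬m)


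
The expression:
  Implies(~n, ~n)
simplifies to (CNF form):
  True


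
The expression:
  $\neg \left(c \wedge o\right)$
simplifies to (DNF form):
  $\neg c \vee \neg o$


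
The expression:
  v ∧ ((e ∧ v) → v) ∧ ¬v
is never true.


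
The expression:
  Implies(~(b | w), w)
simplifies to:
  b | w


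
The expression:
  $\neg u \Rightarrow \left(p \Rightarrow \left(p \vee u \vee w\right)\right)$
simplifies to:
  $\text{True}$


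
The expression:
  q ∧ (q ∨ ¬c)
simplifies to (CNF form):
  q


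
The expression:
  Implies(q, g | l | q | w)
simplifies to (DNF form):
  True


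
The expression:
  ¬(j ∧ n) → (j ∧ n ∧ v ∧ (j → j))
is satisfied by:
  {j: True, n: True}


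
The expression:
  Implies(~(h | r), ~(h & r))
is always true.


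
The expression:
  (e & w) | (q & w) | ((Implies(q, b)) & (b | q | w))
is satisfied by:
  {b: True, w: True}
  {b: True, w: False}
  {w: True, b: False}


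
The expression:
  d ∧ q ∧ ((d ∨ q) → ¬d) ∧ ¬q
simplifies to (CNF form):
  False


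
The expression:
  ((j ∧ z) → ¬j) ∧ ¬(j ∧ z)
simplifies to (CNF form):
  ¬j ∨ ¬z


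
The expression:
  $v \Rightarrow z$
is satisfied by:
  {z: True, v: False}
  {v: False, z: False}
  {v: True, z: True}


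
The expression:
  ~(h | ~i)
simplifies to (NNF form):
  i & ~h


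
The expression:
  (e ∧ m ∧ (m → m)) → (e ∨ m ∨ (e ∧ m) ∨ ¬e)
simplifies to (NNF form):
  True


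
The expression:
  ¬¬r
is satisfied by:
  {r: True}


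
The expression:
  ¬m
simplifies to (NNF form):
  ¬m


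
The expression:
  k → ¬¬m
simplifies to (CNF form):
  m ∨ ¬k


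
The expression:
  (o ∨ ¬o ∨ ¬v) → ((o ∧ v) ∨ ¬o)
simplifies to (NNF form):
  v ∨ ¬o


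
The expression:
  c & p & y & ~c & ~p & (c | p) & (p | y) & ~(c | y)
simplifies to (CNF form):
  False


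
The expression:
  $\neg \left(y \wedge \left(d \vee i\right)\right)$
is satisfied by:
  {i: False, y: False, d: False}
  {d: True, i: False, y: False}
  {i: True, d: False, y: False}
  {d: True, i: True, y: False}
  {y: True, d: False, i: False}


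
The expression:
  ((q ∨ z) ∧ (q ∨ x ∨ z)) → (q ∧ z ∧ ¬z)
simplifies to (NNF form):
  ¬q ∧ ¬z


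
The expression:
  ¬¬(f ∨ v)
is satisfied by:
  {v: True, f: True}
  {v: True, f: False}
  {f: True, v: False}


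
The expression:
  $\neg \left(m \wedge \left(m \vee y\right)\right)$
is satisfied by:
  {m: False}


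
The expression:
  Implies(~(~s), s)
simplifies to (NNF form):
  True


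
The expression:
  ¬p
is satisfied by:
  {p: False}


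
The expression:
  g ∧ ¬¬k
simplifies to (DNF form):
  g ∧ k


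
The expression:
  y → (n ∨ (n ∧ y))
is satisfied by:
  {n: True, y: False}
  {y: False, n: False}
  {y: True, n: True}


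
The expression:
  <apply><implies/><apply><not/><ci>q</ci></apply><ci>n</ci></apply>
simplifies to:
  <apply><or/><ci>n</ci><ci>q</ci></apply>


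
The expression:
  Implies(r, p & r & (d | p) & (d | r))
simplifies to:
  p | ~r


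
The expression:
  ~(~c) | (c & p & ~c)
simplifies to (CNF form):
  c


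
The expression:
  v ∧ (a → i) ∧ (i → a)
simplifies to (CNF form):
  v ∧ (a ∨ ¬i) ∧ (i ∨ ¬a)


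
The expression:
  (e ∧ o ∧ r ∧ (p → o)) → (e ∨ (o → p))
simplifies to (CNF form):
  True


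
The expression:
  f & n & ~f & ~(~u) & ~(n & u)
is never true.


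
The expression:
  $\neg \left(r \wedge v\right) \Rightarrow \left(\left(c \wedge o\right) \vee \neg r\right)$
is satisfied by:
  {o: True, v: True, c: True, r: False}
  {o: True, v: True, c: False, r: False}
  {v: True, c: True, o: False, r: False}
  {v: True, o: False, c: False, r: False}
  {o: True, c: True, v: False, r: False}
  {o: True, c: False, v: False, r: False}
  {c: True, o: False, v: False, r: False}
  {c: False, o: False, v: False, r: False}
  {r: True, o: True, v: True, c: True}
  {r: True, o: True, v: True, c: False}
  {r: True, v: True, c: True, o: False}
  {r: True, v: True, c: False, o: False}
  {r: True, o: True, c: True, v: False}


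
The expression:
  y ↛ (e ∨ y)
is never true.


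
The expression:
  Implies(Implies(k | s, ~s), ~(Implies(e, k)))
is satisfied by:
  {s: True, e: True, k: False}
  {s: True, e: False, k: False}
  {s: True, k: True, e: True}
  {s: True, k: True, e: False}
  {e: True, k: False, s: False}


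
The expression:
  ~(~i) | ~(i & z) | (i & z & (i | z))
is always true.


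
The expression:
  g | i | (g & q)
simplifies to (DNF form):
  g | i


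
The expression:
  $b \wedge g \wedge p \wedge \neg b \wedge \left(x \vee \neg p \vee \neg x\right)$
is never true.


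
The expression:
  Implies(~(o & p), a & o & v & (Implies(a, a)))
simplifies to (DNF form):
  (o & p) | (a & o & p) | (a & o & v) | (o & p & v)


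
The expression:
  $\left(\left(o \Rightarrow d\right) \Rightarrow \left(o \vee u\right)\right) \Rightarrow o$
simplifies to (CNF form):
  $o \vee \neg u$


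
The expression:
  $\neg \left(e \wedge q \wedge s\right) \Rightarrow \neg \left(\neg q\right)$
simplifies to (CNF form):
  $q$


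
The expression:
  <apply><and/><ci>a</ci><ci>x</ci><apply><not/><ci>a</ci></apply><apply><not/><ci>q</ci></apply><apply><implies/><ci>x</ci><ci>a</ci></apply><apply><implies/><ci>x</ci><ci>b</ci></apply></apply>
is never true.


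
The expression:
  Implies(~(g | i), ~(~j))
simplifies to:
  g | i | j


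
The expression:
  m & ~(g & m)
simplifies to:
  m & ~g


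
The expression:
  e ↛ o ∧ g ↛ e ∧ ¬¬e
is never true.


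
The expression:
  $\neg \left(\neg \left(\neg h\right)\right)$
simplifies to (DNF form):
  $\neg h$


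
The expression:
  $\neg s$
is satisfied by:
  {s: False}


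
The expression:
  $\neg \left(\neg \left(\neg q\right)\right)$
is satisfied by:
  {q: False}


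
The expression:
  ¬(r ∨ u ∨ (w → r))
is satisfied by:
  {w: True, u: False, r: False}


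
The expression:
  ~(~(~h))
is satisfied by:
  {h: False}


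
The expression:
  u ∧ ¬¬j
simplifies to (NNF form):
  j ∧ u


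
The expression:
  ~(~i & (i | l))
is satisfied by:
  {i: True, l: False}
  {l: False, i: False}
  {l: True, i: True}


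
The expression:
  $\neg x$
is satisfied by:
  {x: False}


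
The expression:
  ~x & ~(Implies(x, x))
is never true.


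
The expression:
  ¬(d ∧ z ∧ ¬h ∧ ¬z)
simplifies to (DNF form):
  True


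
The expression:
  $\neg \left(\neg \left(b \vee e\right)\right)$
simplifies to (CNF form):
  $b \vee e$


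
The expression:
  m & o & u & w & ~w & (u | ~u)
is never true.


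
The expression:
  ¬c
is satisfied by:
  {c: False}


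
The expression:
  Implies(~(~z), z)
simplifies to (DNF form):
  True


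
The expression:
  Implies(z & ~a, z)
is always true.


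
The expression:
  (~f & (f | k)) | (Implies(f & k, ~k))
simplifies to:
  ~f | ~k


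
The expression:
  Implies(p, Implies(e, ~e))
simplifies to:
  ~e | ~p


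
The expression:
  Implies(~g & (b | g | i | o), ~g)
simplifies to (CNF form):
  True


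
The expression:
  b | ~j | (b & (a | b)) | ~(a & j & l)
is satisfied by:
  {b: True, l: False, a: False, j: False}
  {b: False, l: False, a: False, j: False}
  {j: True, b: True, l: False, a: False}
  {j: True, b: False, l: False, a: False}
  {b: True, a: True, j: False, l: False}
  {a: True, j: False, l: False, b: False}
  {j: True, a: True, b: True, l: False}
  {j: True, a: True, b: False, l: False}
  {b: True, l: True, j: False, a: False}
  {l: True, j: False, a: False, b: False}
  {b: True, j: True, l: True, a: False}
  {j: True, l: True, b: False, a: False}
  {b: True, a: True, l: True, j: False}
  {a: True, l: True, j: False, b: False}
  {j: True, a: True, l: True, b: True}


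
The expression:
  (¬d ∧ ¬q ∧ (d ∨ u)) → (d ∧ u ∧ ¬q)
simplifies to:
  d ∨ q ∨ ¬u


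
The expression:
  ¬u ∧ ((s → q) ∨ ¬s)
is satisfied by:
  {q: True, s: False, u: False}
  {s: False, u: False, q: False}
  {q: True, s: True, u: False}


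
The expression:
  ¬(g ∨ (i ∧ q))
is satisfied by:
  {q: False, g: False, i: False}
  {i: True, q: False, g: False}
  {q: True, i: False, g: False}


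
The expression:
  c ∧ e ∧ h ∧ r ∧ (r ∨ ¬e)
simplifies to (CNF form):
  c ∧ e ∧ h ∧ r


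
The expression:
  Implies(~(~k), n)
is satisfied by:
  {n: True, k: False}
  {k: False, n: False}
  {k: True, n: True}


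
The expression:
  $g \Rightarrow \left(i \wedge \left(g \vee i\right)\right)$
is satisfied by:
  {i: True, g: False}
  {g: False, i: False}
  {g: True, i: True}


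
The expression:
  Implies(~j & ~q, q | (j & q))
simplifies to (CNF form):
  j | q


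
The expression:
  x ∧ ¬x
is never true.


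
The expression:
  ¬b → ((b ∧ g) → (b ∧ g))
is always true.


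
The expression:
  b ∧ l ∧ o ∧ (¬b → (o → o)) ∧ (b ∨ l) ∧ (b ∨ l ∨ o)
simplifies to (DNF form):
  b ∧ l ∧ o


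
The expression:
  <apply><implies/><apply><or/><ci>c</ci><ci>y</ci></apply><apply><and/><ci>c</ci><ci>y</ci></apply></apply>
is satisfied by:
  {c: False, y: False}
  {y: True, c: True}


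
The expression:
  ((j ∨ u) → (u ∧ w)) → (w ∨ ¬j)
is always true.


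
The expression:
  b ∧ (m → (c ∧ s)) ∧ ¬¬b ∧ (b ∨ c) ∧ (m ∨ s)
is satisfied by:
  {b: True, c: True, s: True, m: False}
  {b: True, s: True, m: False, c: False}
  {b: True, c: True, m: True, s: True}


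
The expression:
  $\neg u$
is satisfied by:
  {u: False}


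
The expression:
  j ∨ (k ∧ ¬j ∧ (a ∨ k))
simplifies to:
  j ∨ k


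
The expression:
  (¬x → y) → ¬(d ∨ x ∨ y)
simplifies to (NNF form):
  ¬x ∧ ¬y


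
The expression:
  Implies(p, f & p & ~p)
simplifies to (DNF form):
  ~p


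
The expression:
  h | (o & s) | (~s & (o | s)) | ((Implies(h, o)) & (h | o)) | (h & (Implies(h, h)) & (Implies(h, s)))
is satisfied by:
  {o: True, h: True}
  {o: True, h: False}
  {h: True, o: False}


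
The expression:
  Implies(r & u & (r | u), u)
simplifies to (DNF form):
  True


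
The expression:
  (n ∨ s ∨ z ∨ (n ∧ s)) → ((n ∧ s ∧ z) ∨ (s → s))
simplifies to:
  True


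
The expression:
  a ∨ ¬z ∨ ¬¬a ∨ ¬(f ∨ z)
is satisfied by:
  {a: True, z: False}
  {z: False, a: False}
  {z: True, a: True}


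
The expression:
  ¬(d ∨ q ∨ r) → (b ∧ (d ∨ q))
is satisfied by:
  {r: True, d: True, q: True}
  {r: True, d: True, q: False}
  {r: True, q: True, d: False}
  {r: True, q: False, d: False}
  {d: True, q: True, r: False}
  {d: True, q: False, r: False}
  {q: True, d: False, r: False}


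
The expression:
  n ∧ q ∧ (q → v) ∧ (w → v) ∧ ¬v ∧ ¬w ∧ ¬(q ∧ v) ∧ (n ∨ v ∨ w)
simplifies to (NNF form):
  False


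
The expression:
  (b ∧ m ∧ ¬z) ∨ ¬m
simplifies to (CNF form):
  (b ∨ ¬m) ∧ (¬m ∨ ¬z)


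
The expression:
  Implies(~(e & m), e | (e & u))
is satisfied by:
  {e: True}


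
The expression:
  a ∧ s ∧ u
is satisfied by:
  {a: True, u: True, s: True}


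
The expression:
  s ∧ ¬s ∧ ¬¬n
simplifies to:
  False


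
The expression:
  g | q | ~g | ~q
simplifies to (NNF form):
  True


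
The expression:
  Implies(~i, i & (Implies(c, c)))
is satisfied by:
  {i: True}


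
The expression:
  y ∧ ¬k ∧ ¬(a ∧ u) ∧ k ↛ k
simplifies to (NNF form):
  False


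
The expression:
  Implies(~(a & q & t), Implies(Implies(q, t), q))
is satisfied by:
  {q: True}


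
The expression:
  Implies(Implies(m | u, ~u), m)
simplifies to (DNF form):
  m | u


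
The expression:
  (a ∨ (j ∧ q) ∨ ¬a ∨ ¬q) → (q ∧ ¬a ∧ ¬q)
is never true.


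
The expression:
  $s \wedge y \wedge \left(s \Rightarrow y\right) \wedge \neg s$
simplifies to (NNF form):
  $\text{False}$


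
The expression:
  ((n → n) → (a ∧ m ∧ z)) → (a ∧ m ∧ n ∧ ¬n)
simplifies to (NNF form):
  ¬a ∨ ¬m ∨ ¬z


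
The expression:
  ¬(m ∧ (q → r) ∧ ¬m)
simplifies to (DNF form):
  True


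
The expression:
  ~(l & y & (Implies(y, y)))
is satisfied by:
  {l: False, y: False}
  {y: True, l: False}
  {l: True, y: False}


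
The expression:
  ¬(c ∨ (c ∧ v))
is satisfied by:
  {c: False}


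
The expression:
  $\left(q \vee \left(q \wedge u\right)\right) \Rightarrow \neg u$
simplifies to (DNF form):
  $\neg q \vee \neg u$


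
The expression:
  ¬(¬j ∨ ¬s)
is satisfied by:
  {j: True, s: True}


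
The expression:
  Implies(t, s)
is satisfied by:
  {s: True, t: False}
  {t: False, s: False}
  {t: True, s: True}


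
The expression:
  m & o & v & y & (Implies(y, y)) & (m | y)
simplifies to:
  m & o & v & y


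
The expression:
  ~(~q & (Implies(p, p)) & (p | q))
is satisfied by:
  {q: True, p: False}
  {p: False, q: False}
  {p: True, q: True}


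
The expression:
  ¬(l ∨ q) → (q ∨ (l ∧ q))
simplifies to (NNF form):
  l ∨ q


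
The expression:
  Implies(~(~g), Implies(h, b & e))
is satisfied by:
  {e: True, b: True, h: False, g: False}
  {e: True, b: False, h: False, g: False}
  {b: True, e: False, h: False, g: False}
  {e: False, b: False, h: False, g: False}
  {g: True, e: True, b: True, h: False}
  {g: True, e: True, b: False, h: False}
  {g: True, b: True, e: False, h: False}
  {g: True, b: False, e: False, h: False}
  {e: True, h: True, b: True, g: False}
  {e: True, h: True, b: False, g: False}
  {h: True, b: True, e: False, g: False}
  {h: True, e: False, b: False, g: False}
  {g: True, e: True, h: True, b: True}


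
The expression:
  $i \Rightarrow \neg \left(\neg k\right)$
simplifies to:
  $k \vee \neg i$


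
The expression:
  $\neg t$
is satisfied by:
  {t: False}


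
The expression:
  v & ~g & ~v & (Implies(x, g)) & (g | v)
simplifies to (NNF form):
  False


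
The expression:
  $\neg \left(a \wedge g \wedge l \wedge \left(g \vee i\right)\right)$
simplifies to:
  $\neg a \vee \neg g \vee \neg l$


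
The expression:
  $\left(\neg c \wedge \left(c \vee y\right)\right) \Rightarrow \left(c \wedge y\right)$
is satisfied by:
  {c: True, y: False}
  {y: False, c: False}
  {y: True, c: True}


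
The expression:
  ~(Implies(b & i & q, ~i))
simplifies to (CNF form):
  b & i & q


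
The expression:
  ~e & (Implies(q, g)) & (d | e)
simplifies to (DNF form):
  (d & g & ~e) | (d & ~e & ~q)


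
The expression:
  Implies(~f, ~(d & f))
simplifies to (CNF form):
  True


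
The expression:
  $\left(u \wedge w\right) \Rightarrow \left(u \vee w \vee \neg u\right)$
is always true.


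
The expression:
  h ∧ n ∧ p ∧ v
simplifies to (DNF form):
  h ∧ n ∧ p ∧ v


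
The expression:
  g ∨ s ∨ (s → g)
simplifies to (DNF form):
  True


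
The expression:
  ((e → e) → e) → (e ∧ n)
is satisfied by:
  {n: True, e: False}
  {e: False, n: False}
  {e: True, n: True}


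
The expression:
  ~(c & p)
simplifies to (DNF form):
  ~c | ~p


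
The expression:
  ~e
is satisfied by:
  {e: False}


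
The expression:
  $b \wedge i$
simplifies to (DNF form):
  $b \wedge i$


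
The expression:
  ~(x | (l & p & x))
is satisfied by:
  {x: False}


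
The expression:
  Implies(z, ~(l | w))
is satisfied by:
  {w: False, z: False, l: False}
  {l: True, w: False, z: False}
  {w: True, l: False, z: False}
  {l: True, w: True, z: False}
  {z: True, l: False, w: False}


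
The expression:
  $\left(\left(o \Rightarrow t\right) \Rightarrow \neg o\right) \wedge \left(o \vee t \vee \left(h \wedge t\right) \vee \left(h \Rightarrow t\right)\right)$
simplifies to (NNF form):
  $\left(o \wedge \neg t\right) \vee \left(t \wedge \neg o\right) \vee \left(\neg h \wedge \neg o\right)$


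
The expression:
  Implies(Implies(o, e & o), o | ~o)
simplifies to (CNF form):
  True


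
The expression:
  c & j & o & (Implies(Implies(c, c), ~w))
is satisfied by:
  {c: True, j: True, o: True, w: False}


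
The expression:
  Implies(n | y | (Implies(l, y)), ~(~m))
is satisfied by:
  {m: True, l: True, n: False, y: False}
  {m: True, l: False, n: False, y: False}
  {y: True, m: True, l: True, n: False}
  {y: True, m: True, l: False, n: False}
  {m: True, n: True, l: True, y: False}
  {m: True, n: True, l: False, y: False}
  {m: True, n: True, y: True, l: True}
  {m: True, n: True, y: True, l: False}
  {l: True, m: False, n: False, y: False}


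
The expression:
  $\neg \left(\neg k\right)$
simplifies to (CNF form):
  $k$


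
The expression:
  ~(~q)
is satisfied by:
  {q: True}


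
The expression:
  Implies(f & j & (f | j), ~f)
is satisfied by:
  {j: False, f: False}
  {f: True, j: False}
  {j: True, f: False}


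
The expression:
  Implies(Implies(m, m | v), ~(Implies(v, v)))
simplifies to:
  False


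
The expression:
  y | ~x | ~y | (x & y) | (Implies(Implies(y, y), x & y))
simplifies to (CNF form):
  True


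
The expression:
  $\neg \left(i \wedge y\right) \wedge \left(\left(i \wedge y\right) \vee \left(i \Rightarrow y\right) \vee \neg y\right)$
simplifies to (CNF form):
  $\neg i \vee \neg y$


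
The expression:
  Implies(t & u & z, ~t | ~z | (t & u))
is always true.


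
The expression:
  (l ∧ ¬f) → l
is always true.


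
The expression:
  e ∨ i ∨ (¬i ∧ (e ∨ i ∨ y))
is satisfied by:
  {i: True, y: True, e: True}
  {i: True, y: True, e: False}
  {i: True, e: True, y: False}
  {i: True, e: False, y: False}
  {y: True, e: True, i: False}
  {y: True, e: False, i: False}
  {e: True, y: False, i: False}


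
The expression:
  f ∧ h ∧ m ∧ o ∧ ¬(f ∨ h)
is never true.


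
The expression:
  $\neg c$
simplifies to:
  $\neg c$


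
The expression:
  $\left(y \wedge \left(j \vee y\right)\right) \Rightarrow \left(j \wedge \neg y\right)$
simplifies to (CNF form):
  $\neg y$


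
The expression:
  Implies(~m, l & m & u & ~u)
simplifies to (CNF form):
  m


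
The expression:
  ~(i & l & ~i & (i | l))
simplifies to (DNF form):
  True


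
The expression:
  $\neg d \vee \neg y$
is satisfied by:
  {d: False, y: False}
  {y: True, d: False}
  {d: True, y: False}


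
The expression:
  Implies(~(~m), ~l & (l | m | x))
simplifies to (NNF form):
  ~l | ~m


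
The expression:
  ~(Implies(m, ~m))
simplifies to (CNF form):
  m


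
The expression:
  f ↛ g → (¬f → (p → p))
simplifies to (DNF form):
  True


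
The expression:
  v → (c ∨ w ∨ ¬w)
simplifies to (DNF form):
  True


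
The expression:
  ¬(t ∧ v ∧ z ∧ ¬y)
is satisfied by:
  {y: True, v: False, t: False, z: False}
  {y: False, v: False, t: False, z: False}
  {y: True, z: True, v: False, t: False}
  {z: True, y: False, v: False, t: False}
  {y: True, t: True, z: False, v: False}
  {t: True, z: False, v: False, y: False}
  {y: True, z: True, t: True, v: False}
  {z: True, t: True, y: False, v: False}
  {y: True, v: True, z: False, t: False}
  {v: True, z: False, t: False, y: False}
  {y: True, z: True, v: True, t: False}
  {z: True, v: True, y: False, t: False}
  {y: True, t: True, v: True, z: False}
  {t: True, v: True, z: False, y: False}
  {y: True, z: True, t: True, v: True}


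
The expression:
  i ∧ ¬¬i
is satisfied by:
  {i: True}


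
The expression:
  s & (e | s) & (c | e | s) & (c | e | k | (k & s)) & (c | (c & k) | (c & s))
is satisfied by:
  {c: True, s: True}


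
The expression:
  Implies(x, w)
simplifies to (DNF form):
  w | ~x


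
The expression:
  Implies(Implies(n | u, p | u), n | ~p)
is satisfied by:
  {n: True, p: False}
  {p: False, n: False}
  {p: True, n: True}


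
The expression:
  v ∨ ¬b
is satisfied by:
  {v: True, b: False}
  {b: False, v: False}
  {b: True, v: True}


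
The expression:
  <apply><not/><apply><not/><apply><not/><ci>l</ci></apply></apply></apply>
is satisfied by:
  {l: False}


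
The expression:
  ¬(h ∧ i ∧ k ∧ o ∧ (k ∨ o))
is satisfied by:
  {h: False, k: False, o: False, i: False}
  {i: True, h: False, k: False, o: False}
  {o: True, h: False, k: False, i: False}
  {i: True, o: True, h: False, k: False}
  {k: True, i: False, h: False, o: False}
  {i: True, k: True, h: False, o: False}
  {o: True, k: True, i: False, h: False}
  {i: True, o: True, k: True, h: False}
  {h: True, o: False, k: False, i: False}
  {i: True, h: True, o: False, k: False}
  {o: True, h: True, i: False, k: False}
  {i: True, o: True, h: True, k: False}
  {k: True, h: True, o: False, i: False}
  {i: True, k: True, h: True, o: False}
  {o: True, k: True, h: True, i: False}


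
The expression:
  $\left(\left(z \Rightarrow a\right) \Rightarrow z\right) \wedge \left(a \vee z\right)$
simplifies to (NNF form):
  $z$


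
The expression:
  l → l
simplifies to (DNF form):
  True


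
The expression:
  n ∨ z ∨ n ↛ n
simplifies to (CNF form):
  n ∨ z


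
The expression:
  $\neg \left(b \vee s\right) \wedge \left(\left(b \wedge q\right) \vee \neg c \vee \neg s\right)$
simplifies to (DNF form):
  $\neg b \wedge \neg s$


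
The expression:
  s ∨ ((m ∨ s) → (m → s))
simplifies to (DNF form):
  s ∨ ¬m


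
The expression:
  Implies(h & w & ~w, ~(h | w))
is always true.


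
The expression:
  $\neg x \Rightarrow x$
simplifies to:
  $x$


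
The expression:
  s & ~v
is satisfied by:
  {s: True, v: False}


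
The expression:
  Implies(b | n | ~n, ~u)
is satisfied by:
  {u: False}


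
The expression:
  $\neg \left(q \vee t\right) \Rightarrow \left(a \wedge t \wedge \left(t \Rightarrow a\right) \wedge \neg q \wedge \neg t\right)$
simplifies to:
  $q \vee t$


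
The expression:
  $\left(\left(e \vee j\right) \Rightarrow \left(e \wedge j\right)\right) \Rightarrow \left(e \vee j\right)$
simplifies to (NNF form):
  $e \vee j$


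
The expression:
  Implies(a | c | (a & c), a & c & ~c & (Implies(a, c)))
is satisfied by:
  {a: False, c: False}


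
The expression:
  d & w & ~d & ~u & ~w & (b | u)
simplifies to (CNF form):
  False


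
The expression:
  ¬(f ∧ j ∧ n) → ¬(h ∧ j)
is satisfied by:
  {n: True, f: True, h: False, j: False}
  {n: True, f: False, h: False, j: False}
  {f: True, n: False, h: False, j: False}
  {n: False, f: False, h: False, j: False}
  {j: True, n: True, f: True, h: False}
  {j: True, n: True, f: False, h: False}
  {j: True, f: True, n: False, h: False}
  {j: True, f: False, n: False, h: False}
  {n: True, h: True, f: True, j: False}
  {n: True, h: True, f: False, j: False}
  {h: True, f: True, n: False, j: False}
  {h: True, n: False, f: False, j: False}
  {j: True, n: True, h: True, f: True}


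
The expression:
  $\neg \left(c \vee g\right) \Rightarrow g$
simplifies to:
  $c \vee g$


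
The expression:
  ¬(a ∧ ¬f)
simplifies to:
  f ∨ ¬a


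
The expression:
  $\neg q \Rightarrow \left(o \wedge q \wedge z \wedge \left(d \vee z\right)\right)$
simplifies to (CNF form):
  $q$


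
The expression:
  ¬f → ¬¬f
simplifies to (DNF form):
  f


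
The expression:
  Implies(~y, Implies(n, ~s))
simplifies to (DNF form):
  y | ~n | ~s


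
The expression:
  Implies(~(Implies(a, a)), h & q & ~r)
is always true.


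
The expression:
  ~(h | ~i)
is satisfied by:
  {i: True, h: False}


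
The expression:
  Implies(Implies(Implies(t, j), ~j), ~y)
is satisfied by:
  {j: True, y: False}
  {y: False, j: False}
  {y: True, j: True}


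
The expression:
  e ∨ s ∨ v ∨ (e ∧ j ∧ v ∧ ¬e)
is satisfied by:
  {s: True, v: True, e: True}
  {s: True, v: True, e: False}
  {s: True, e: True, v: False}
  {s: True, e: False, v: False}
  {v: True, e: True, s: False}
  {v: True, e: False, s: False}
  {e: True, v: False, s: False}


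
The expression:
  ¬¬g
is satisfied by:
  {g: True}


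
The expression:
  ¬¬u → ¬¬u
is always true.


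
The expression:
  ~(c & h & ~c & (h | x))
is always true.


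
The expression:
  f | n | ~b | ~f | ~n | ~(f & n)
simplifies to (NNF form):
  True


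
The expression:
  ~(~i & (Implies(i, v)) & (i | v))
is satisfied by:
  {i: True, v: False}
  {v: False, i: False}
  {v: True, i: True}


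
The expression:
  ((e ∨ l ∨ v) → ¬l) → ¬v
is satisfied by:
  {l: True, v: False}
  {v: False, l: False}
  {v: True, l: True}


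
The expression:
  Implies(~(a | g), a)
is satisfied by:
  {a: True, g: True}
  {a: True, g: False}
  {g: True, a: False}


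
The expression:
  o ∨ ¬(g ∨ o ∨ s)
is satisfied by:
  {o: True, s: False, g: False}
  {o: True, g: True, s: False}
  {o: True, s: True, g: False}
  {o: True, g: True, s: True}
  {g: False, s: False, o: False}


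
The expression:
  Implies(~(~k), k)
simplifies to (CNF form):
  True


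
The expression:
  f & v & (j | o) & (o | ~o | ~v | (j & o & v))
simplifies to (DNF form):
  (f & j & v) | (f & o & v)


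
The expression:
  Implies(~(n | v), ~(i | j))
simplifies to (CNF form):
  (n | v | ~i) & (n | v | ~j)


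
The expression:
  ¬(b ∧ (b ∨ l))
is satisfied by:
  {b: False}


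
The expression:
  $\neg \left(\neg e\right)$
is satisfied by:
  {e: True}


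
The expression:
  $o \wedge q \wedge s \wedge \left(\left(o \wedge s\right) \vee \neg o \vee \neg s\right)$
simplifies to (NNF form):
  $o \wedge q \wedge s$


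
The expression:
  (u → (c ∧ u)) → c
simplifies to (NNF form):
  c ∨ u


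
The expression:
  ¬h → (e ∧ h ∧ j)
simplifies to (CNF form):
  h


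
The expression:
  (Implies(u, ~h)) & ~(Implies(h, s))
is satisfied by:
  {h: True, u: False, s: False}


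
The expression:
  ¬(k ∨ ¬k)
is never true.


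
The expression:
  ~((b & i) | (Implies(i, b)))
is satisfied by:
  {i: True, b: False}


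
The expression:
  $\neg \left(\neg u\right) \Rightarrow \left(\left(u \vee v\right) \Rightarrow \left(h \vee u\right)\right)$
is always true.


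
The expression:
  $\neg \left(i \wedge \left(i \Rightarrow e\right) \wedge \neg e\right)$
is always true.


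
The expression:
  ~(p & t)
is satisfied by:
  {p: False, t: False}
  {t: True, p: False}
  {p: True, t: False}


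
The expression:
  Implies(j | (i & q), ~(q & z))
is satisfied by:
  {j: False, q: False, z: False, i: False}
  {i: True, j: False, q: False, z: False}
  {j: True, i: False, q: False, z: False}
  {i: True, j: True, q: False, z: False}
  {z: True, i: False, j: False, q: False}
  {i: True, z: True, j: False, q: False}
  {z: True, j: True, i: False, q: False}
  {i: True, z: True, j: True, q: False}
  {q: True, z: False, j: False, i: False}
  {q: True, i: True, z: False, j: False}
  {q: True, j: True, z: False, i: False}
  {i: True, q: True, j: True, z: False}
  {q: True, z: True, i: False, j: False}


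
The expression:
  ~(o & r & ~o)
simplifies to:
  True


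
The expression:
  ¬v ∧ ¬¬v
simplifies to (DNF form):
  False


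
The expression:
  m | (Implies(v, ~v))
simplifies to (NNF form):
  m | ~v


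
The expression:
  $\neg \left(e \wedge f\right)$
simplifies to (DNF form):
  $\neg e \vee \neg f$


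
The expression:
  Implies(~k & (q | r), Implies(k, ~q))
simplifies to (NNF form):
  True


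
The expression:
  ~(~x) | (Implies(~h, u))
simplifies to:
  h | u | x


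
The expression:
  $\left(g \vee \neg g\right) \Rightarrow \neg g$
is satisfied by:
  {g: False}


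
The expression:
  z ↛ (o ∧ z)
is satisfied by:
  {z: True, o: False}


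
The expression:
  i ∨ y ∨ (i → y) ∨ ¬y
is always true.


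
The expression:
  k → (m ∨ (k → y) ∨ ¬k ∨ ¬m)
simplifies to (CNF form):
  True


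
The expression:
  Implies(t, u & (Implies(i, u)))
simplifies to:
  u | ~t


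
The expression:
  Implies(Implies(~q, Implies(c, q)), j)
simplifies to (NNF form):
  j | (c & ~q)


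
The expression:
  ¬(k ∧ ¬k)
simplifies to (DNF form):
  True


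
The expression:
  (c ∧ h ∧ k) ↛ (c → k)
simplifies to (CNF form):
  False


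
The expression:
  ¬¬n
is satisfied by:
  {n: True}


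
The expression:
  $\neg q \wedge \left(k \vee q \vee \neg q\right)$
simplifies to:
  $\neg q$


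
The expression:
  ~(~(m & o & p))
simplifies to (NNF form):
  m & o & p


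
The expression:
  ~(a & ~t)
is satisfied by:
  {t: True, a: False}
  {a: False, t: False}
  {a: True, t: True}


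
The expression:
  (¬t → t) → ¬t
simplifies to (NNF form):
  ¬t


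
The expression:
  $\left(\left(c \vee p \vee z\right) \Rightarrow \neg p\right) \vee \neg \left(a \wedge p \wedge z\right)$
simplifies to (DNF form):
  $\neg a \vee \neg p \vee \neg z$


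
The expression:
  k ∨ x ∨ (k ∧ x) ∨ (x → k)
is always true.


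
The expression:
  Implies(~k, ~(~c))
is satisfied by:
  {k: True, c: True}
  {k: True, c: False}
  {c: True, k: False}


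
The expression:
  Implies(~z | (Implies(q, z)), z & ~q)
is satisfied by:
  {z: True, q: False}


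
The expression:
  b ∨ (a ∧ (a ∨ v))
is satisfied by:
  {a: True, b: True}
  {a: True, b: False}
  {b: True, a: False}


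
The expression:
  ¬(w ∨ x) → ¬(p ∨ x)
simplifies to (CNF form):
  w ∨ x ∨ ¬p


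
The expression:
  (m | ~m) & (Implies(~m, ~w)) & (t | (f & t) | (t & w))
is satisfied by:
  {t: True, m: True, w: False}
  {t: True, w: False, m: False}
  {t: True, m: True, w: True}


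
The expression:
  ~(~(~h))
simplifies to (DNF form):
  ~h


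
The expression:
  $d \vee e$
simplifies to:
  $d \vee e$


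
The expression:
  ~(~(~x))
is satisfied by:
  {x: False}


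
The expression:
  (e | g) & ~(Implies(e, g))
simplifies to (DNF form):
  e & ~g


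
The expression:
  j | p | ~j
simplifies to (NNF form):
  True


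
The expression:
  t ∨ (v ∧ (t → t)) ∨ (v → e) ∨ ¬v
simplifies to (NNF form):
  True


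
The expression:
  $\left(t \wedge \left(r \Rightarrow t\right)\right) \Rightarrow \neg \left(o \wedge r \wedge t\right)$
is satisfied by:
  {o: False, t: False, r: False}
  {r: True, o: False, t: False}
  {t: True, o: False, r: False}
  {r: True, t: True, o: False}
  {o: True, r: False, t: False}
  {r: True, o: True, t: False}
  {t: True, o: True, r: False}


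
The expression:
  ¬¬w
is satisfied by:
  {w: True}


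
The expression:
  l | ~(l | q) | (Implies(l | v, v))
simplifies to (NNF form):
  True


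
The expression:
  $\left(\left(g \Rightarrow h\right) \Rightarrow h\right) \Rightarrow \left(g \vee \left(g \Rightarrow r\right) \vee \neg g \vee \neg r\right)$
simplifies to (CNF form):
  $\text{True}$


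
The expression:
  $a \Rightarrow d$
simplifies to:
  $d \vee \neg a$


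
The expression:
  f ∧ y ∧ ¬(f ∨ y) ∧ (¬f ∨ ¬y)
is never true.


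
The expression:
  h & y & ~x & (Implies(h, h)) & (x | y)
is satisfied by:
  {h: True, y: True, x: False}


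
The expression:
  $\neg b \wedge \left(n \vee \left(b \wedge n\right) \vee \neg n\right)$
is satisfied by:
  {b: False}


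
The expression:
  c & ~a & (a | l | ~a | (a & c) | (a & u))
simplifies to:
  c & ~a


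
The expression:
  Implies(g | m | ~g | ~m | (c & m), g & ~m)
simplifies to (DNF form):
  g & ~m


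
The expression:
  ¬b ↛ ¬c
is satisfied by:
  {c: True, b: False}


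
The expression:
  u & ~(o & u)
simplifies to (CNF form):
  u & ~o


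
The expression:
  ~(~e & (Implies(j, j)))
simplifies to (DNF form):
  e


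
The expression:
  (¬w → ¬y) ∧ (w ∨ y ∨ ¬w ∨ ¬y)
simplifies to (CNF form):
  w ∨ ¬y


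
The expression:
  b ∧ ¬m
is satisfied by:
  {b: True, m: False}


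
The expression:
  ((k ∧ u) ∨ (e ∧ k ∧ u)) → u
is always true.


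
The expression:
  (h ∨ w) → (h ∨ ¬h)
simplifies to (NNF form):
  True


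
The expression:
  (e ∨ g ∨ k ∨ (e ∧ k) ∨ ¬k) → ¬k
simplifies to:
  ¬k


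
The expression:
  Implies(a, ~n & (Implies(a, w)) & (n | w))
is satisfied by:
  {w: True, n: False, a: False}
  {n: False, a: False, w: False}
  {w: True, n: True, a: False}
  {n: True, w: False, a: False}
  {a: True, w: True, n: False}


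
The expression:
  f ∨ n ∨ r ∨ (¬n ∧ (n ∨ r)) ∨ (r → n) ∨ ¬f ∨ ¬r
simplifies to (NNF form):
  True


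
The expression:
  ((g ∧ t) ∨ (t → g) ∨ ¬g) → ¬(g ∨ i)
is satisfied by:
  {g: False, i: False}


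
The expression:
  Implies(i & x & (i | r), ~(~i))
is always true.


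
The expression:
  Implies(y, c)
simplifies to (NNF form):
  c | ~y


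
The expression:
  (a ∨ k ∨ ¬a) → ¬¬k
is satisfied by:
  {k: True}


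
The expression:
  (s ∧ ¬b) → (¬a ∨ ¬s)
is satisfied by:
  {b: True, s: False, a: False}
  {s: False, a: False, b: False}
  {b: True, a: True, s: False}
  {a: True, s: False, b: False}
  {b: True, s: True, a: False}
  {s: True, b: False, a: False}
  {b: True, a: True, s: True}


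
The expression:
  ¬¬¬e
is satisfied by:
  {e: False}


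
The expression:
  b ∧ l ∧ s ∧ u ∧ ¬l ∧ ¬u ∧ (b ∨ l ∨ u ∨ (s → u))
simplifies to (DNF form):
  False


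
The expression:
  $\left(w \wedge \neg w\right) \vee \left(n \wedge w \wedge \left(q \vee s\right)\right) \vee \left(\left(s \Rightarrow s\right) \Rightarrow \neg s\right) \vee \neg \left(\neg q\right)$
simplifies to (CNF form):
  $\left(n \vee q \vee \neg s\right) \wedge \left(q \vee w \vee \neg s\right)$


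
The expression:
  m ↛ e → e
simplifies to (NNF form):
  e ∨ ¬m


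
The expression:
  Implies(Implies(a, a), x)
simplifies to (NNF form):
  x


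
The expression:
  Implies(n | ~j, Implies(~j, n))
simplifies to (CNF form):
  j | n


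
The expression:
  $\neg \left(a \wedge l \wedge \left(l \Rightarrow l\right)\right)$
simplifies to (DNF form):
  $\neg a \vee \neg l$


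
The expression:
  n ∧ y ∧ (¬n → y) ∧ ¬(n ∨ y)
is never true.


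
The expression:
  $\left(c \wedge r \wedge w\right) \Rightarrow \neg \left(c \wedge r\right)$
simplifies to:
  $\neg c \vee \neg r \vee \neg w$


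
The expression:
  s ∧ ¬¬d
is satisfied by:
  {s: True, d: True}


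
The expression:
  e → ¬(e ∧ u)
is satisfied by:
  {u: False, e: False}
  {e: True, u: False}
  {u: True, e: False}


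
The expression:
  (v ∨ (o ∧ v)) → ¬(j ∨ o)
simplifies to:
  (¬j ∧ ¬o) ∨ ¬v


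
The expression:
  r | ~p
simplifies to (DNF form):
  r | ~p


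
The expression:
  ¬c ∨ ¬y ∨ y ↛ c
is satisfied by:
  {c: False, y: False}
  {y: True, c: False}
  {c: True, y: False}


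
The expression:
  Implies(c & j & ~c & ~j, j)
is always true.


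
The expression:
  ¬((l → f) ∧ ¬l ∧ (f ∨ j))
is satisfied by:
  {l: True, j: False, f: False}
  {f: True, l: True, j: False}
  {l: True, j: True, f: False}
  {f: True, l: True, j: True}
  {f: False, j: False, l: False}


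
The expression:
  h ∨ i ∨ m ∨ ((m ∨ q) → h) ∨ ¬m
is always true.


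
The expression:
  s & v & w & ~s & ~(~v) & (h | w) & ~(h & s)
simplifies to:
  False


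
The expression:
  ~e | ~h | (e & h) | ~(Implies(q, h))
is always true.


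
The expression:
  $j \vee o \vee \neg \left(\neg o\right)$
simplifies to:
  $j \vee o$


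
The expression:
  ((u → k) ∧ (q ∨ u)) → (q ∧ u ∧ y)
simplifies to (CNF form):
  (u ∨ ¬q) ∧ (u ∨ ¬u) ∧ (q ∨ u ∨ ¬q) ∧ (q ∨ u ∨ ¬u) ∧ (q ∨ ¬k ∨ ¬q) ∧ (q ∨ ¬k ∨ ¬u) ∧ (u ∨ y ∨ ¬q) ∧ (u ∨ y ∨ ¬u) ∧ (u ∨ ¬k ∨ ¬q) ∧ (u ∨ ¬k ∨ ¬u) ∧ (y ∨ ¬k ∨ ¬q) ∧ (y ∨ ¬k ∨ ¬u)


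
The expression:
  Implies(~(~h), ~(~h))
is always true.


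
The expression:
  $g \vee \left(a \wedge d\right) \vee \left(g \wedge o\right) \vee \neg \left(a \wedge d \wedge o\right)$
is always true.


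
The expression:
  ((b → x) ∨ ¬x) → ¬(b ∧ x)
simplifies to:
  ¬b ∨ ¬x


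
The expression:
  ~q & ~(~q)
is never true.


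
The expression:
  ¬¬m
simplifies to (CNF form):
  m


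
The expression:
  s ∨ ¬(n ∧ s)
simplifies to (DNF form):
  True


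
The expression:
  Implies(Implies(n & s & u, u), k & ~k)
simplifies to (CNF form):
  False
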